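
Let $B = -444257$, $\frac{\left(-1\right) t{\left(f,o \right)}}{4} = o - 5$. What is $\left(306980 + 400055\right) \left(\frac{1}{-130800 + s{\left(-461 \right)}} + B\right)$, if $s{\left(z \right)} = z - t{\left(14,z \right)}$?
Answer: $- \frac{8363052228008282}{26625} \approx -3.1411 \cdot 10^{11}$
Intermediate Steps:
$t{\left(f,o \right)} = 20 - 4 o$ ($t{\left(f,o \right)} = - 4 \left(o - 5\right) = - 4 \left(-5 + o\right) = 20 - 4 o$)
$s{\left(z \right)} = -20 + 5 z$ ($s{\left(z \right)} = z - \left(20 - 4 z\right) = z + \left(-20 + 4 z\right) = -20 + 5 z$)
$\left(306980 + 400055\right) \left(\frac{1}{-130800 + s{\left(-461 \right)}} + B\right) = \left(306980 + 400055\right) \left(\frac{1}{-130800 + \left(-20 + 5 \left(-461\right)\right)} - 444257\right) = 707035 \left(\frac{1}{-130800 - 2325} - 444257\right) = 707035 \left(\frac{1}{-133125} - 444257\right) = 707035 \left(- \frac{1}{133125} - 444257\right) = 707035 \left(- \frac{59141713126}{133125}\right) = - \frac{8363052228008282}{26625}$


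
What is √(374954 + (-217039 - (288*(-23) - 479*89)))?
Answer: √207170 ≈ 455.16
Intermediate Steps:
√(374954 + (-217039 - (288*(-23) - 479*89))) = √(374954 + (-217039 - (-6624 - 42631))) = √(374954 + (-217039 - 1*(-49255))) = √(374954 + (-217039 + 49255)) = √(374954 - 167784) = √207170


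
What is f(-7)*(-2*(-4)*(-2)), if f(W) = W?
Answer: 112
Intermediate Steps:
f(-7)*(-2*(-4)*(-2)) = -7*(-2*(-4))*(-2) = -56*(-2) = -7*(-16) = 112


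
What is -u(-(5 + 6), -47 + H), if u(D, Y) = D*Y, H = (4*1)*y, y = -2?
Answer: -605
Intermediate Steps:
H = -8 (H = (4*1)*(-2) = 4*(-2) = -8)
-u(-(5 + 6), -47 + H) = -(-(5 + 6))*(-47 - 8) = -(-1*11)*(-55) = -(-11)*(-55) = -1*605 = -605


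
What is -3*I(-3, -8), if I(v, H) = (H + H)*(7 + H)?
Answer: -48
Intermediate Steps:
I(v, H) = 2*H*(7 + H) (I(v, H) = (2*H)*(7 + H) = 2*H*(7 + H))
-3*I(-3, -8) = -6*(-8)*(7 - 8) = -6*(-8)*(-1) = -3*16 = -48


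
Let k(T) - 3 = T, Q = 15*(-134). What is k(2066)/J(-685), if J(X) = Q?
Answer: -2069/2010 ≈ -1.0294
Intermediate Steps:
Q = -2010
k(T) = 3 + T
J(X) = -2010
k(2066)/J(-685) = (3 + 2066)/(-2010) = 2069*(-1/2010) = -2069/2010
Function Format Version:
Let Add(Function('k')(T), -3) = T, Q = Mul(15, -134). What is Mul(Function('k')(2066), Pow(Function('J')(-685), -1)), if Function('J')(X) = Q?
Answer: Rational(-2069, 2010) ≈ -1.0294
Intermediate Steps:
Q = -2010
Function('k')(T) = Add(3, T)
Function('J')(X) = -2010
Mul(Function('k')(2066), Pow(Function('J')(-685), -1)) = Mul(Add(3, 2066), Pow(-2010, -1)) = Mul(2069, Rational(-1, 2010)) = Rational(-2069, 2010)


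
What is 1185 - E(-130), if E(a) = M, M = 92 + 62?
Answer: 1031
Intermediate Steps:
M = 154
E(a) = 154
1185 - E(-130) = 1185 - 1*154 = 1185 - 154 = 1031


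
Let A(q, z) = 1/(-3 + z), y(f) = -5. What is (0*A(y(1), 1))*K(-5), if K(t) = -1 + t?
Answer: 0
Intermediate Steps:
(0*A(y(1), 1))*K(-5) = (0/(-3 + 1))*(-1 - 5) = (0/(-2))*(-6) = (0*(-1/2))*(-6) = 0*(-6) = 0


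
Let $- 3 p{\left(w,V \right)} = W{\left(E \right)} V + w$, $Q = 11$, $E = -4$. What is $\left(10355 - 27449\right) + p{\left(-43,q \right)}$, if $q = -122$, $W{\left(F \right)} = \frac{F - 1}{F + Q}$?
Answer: $- \frac{119761}{7} \approx -17109.0$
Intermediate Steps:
$W{\left(F \right)} = \frac{-1 + F}{11 + F}$ ($W{\left(F \right)} = \frac{F - 1}{F + 11} = \frac{-1 + F}{11 + F}$)
$p{\left(w,V \right)} = - \frac{w}{3} + \frac{5 V}{21}$ ($p{\left(w,V \right)} = - \frac{\frac{-1 - 4}{11 - 4} V + w}{3} = - \frac{\frac{1}{7} \left(-5\right) V + w}{3} = - \frac{- \frac{5 V}{7} + w}{3} = - \frac{w - \frac{5 V}{7}}{3} = - \frac{w}{3} + \frac{5 V}{21}$)
$\left(10355 - 27449\right) + p{\left(-43,q \right)} = \left(10355 - 27449\right) + \left(\left(- \frac{1}{3}\right) \left(-43\right) + \frac{5}{21} \left(-122\right)\right) = -17094 + \left(\frac{43}{3} - \frac{610}{21}\right) = -17094 - \frac{103}{7} = - \frac{119761}{7}$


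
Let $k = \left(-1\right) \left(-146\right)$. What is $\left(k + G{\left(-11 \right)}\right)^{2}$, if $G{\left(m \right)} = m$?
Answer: $18225$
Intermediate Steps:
$k = 146$
$\left(k + G{\left(-11 \right)}\right)^{2} = \left(146 - 11\right)^{2} = 135^{2} = 18225$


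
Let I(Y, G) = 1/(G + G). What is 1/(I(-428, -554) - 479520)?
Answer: -1108/531308161 ≈ -2.0854e-6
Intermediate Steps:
I(Y, G) = 1/(2*G)
1/(I(-428, -554) - 479520) = 1/((1/2)/(-554) - 479520) = 1/((1/2)*(-1/554) - 479520) = 1/(-1/1108 - 479520) = 1/(-531308161/1108) = -1108/531308161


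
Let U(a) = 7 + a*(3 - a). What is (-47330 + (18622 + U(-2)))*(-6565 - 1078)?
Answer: 219438173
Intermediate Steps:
(-47330 + (18622 + U(-2)))*(-6565 - 1078) = (-47330 + (18622 + (7 - 1*(-2)**2 + 3*(-2))))*(-6565 - 1078) = (-47330 + (18622 + (7 - 1*4 - 6)))*(-7643) = (-47330 + (18622 + (7 - 4 - 6)))*(-7643) = (-47330 + (18622 - 3))*(-7643) = (-47330 + 18619)*(-7643) = -28711*(-7643) = 219438173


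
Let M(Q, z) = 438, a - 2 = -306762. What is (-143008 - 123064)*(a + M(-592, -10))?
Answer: 81503707184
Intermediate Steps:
a = -306760 (a = 2 - 306762 = -306760)
(-143008 - 123064)*(a + M(-592, -10)) = (-143008 - 123064)*(-306760 + 438) = -266072*(-306322) = 81503707184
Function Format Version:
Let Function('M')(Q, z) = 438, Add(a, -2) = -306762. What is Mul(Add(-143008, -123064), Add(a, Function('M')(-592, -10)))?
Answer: 81503707184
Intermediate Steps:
a = -306760 (a = Add(2, -306762) = -306760)
Mul(Add(-143008, -123064), Add(a, Function('M')(-592, -10))) = Mul(Add(-143008, -123064), Add(-306760, 438)) = Mul(-266072, -306322) = 81503707184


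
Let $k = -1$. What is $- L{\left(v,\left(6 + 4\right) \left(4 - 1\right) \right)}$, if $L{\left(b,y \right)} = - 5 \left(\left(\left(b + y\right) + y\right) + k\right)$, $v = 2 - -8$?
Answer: $345$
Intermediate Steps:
$v = 10$ ($v = 2 + 8 = 10$)
$L{\left(b,y \right)} = 5 - 10 y - 5 b$ ($L{\left(b,y \right)} = - 5 \left(\left(\left(b + y\right) + y\right) - 1\right) = - 5 \left(\left(b + 2 y\right) - 1\right) = - 5 \left(-1 + b + 2 y\right) = 5 - 10 y - 5 b$)
$- L{\left(v,\left(6 + 4\right) \left(4 - 1\right) \right)} = - (5 - 10 \left(6 + 4\right) \left(4 - 1\right) - 50) = - (5 - 10 \cdot 10 \cdot 3 - 50) = - (5 - 300 - 50) = \left(-1\right) \left(-345\right) = 345$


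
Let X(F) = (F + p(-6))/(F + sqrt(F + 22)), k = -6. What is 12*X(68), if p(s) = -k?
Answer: 30192/2267 - 1332*sqrt(10)/2267 ≈ 11.460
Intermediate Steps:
p(s) = 6 (p(s) = -1*(-6) = 6)
X(F) = (6 + F)/(F + sqrt(22 + F)) (X(F) = (F + 6)/(F + sqrt(F + 22)) = (6 + F)/(F + sqrt(22 + F)))
12*X(68) = 12*((6 + 68)/(68 + sqrt(22 + 68))) = 12*(74/(68 + sqrt(90))) = 12*(74/(68 + 3*sqrt(10))) = 888/(68 + 3*sqrt(10))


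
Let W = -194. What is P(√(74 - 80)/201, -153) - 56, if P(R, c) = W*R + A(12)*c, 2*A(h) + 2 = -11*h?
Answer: 10195 - 194*I*√6/201 ≈ 10195.0 - 2.3642*I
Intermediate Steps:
A(h) = -1 - 11*h/2 (A(h) = -1 + (-11*h)/2 = -1 - 11*h/2)
P(R, c) = -194*R - 67*c (P(R, c) = -194*R + (-1 - 11/2*12)*c = -194*R + (-1 - 66)*c = -194*R - 67*c)
P(√(74 - 80)/201, -153) - 56 = (-194*√(74 - 80)/201 - 67*(-153)) - 56 = (-194*√(-6)/201 + 10251) - 56 = (-194*I*√6/201 + 10251) - 56 = (10251 - 194*I*√6/201) - 56 = 10195 - 194*I*√6/201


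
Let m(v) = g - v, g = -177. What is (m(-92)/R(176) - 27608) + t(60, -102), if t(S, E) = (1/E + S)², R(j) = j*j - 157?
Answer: -2566108076363/106880292 ≈ -24009.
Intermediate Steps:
R(j) = -157 + j² (R(j) = j² - 157 = -157 + j²)
t(S, E) = (S + 1/E)²
m(v) = -177 - v
(m(-92)/R(176) - 27608) + t(60, -102) = ((-177 - 1*(-92))/(-157 + 176²) - 27608) + (1 - 102*60)²/(-102)² = ((-177 + 92)/(-157 + 30976) - 27608) + (1 - 6120)²/10404 = (-85/30819 - 27608) + (1/10404)*(-6119)² = (-85*1/30819 - 27608) + (1/10404)*37442161 = (-85/30819 - 27608) + 37442161/10404 = -850851037/30819 + 37442161/10404 = -2566108076363/106880292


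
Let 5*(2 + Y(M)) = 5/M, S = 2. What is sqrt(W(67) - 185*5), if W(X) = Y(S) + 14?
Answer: 5*I*sqrt(146)/2 ≈ 30.208*I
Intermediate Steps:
Y(M) = -2 + 1/M (Y(M) = -2 + (5/M)/5 = -2 + 1/M)
W(X) = 25/2 (W(X) = (-2 + 1/2) + 14 = -3/2 + 14 = 25/2)
sqrt(W(67) - 185*5) = sqrt(25/2 - 185*5) = sqrt(25/2 - 925) = sqrt(-1825/2) = 5*I*sqrt(146)/2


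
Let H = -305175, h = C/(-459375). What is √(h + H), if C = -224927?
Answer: I*√2102843110470/2625 ≈ 552.43*I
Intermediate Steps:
h = 224927/459375 (h = -224927/(-459375) = -224927*(-1/459375) = 224927/459375 ≈ 0.48964)
√(h + H) = √(224927/459375 - 305175) = √(-140189540698/459375) = I*√2102843110470/2625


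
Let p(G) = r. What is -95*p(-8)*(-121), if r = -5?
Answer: -57475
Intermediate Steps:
p(G) = -5
-95*p(-8)*(-121) = -95*(-5)*(-121) = 475*(-121) = -57475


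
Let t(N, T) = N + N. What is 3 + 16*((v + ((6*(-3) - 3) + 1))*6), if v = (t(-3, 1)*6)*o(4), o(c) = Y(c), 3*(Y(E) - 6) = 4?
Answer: -27261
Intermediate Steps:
Y(E) = 22/3 (Y(E) = 6 + (⅓)*4 = 6 + 4/3 = 22/3)
o(c) = 22/3
t(N, T) = 2*N
v = -264 (v = ((2*(-3))*6)*(22/3) = -6*6*(22/3) = -36*22/3 = -264)
3 + 16*((v + ((6*(-3) - 3) + 1))*6) = 3 + 16*((-264 + ((6*(-3) - 3) + 1))*6) = 3 + 16*((-264 + ((-18 - 3) + 1))*6) = 3 + 16*((-264 + (-21 + 1))*6) = 3 + 16*((-264 - 20)*6) = 3 + 16*(-284*6) = 3 + 16*(-1704) = 3 - 27264 = -27261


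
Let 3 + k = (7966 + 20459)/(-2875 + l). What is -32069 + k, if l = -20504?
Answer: -249946571/7793 ≈ -32073.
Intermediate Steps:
k = -32854/7793 (k = -3 + (7966 + 20459)/(-2875 - 20504) = -3 + 28425/(-23379) = -3 + 28425*(-1/23379) = -3 - 9475/7793 = -32854/7793 ≈ -4.2158)
-32069 + k = -32069 - 32854/7793 = -249946571/7793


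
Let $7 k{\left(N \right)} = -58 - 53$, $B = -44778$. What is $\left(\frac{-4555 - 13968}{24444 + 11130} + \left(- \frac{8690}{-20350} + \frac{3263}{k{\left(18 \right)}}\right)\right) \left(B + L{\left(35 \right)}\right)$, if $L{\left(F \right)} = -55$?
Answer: $\frac{60742406952067}{6581190} \approx 9.2297 \cdot 10^{6}$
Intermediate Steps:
$k{\left(N \right)} = - \frac{111}{7}$ ($k{\left(N \right)} = \frac{-58 - 53}{7} = \frac{1}{7} \left(-111\right) = - \frac{111}{7}$)
$\left(\frac{-4555 - 13968}{24444 + 11130} + \left(- \frac{8690}{-20350} + \frac{3263}{k{\left(18 \right)}}\right)\right) \left(B + L{\left(35 \right)}\right) = \left(\frac{-4555 - 13968}{24444 + 11130} + \left(- \frac{8690}{-20350} + \frac{3263}{- \frac{111}{7}}\right)\right) \left(-44778 - 55\right) = \left(- \frac{18523}{35574} + \left(\left(-8690\right) \left(- \frac{1}{20350}\right) + 3263 \left(- \frac{7}{111}\right)\right)\right) \left(-44833\right) = \left(\left(-18523\right) \frac{1}{35574} + \left(\frac{79}{185} - \frac{22841}{111}\right)\right) \left(-44833\right) = \left(- \frac{18523}{35574} - \frac{113968}{555}\right) \left(-44833\right) = \left(- \frac{1354859299}{6581190}\right) \left(-44833\right) = \frac{60742406952067}{6581190}$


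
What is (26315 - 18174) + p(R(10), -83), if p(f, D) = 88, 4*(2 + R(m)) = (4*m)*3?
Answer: 8229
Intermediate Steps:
R(m) = -2 + 3*m (R(m) = -2 + ((4*m)*3)/4 = -2 + (12*m)/4 = -2 + 3*m)
(26315 - 18174) + p(R(10), -83) = (26315 - 18174) + 88 = 8141 + 88 = 8229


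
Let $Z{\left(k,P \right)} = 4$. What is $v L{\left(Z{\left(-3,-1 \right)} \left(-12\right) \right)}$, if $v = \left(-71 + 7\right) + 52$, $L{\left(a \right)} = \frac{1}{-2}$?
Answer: $6$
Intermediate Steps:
$L{\left(a \right)} = - \frac{1}{2}$
$v = -12$ ($v = -64 + 52 = -12$)
$v L{\left(Z{\left(-3,-1 \right)} \left(-12\right) \right)} = \left(-12\right) \left(- \frac{1}{2}\right) = 6$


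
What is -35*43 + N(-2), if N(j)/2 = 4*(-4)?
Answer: -1537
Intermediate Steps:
N(j) = -32 (N(j) = 2*(4*(-4)) = 2*(-16) = -32)
-35*43 + N(-2) = -35*43 - 32 = -1505 - 32 = -1537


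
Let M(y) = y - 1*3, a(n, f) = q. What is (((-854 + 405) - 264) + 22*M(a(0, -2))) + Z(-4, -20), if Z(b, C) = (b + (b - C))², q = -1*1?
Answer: -657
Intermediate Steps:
q = -1
a(n, f) = -1
Z(b, C) = (-C + 2*b)²
M(y) = -3 + y (M(y) = y - 3 = -3 + y)
(((-854 + 405) - 264) + 22*M(a(0, -2))) + Z(-4, -20) = (((-854 + 405) - 264) + 22*(-3 - 1)) + (-20 - 2*(-4))² = ((-449 - 264) + 22*(-4)) + (-20 + 8)² = (-713 - 88) + (-12)² = -801 + 144 = -657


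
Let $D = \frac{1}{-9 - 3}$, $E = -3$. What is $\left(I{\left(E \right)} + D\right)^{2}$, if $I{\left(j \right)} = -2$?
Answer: $\frac{625}{144} \approx 4.3403$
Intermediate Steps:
$D = - \frac{1}{12}$ ($D = \frac{1}{-12} = - \frac{1}{12} \approx -0.083333$)
$\left(I{\left(E \right)} + D\right)^{2} = \left(-2 - \frac{1}{12}\right)^{2} = \left(- \frac{25}{12}\right)^{2} = \frac{625}{144}$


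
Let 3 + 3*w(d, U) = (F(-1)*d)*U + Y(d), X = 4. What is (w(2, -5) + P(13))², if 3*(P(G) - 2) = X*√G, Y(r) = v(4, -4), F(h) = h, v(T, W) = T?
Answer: 497/9 + 136*√13/9 ≈ 109.71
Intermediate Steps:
Y(r) = 4
w(d, U) = ⅓ - U*d/3 (w(d, U) = -1 + ((-d)*U + 4)/3 = -1 + (-U*d + 4)/3 = -1 + (4 - U*d)/3 = -1 + (4/3 - U*d/3) = ⅓ - U*d/3)
P(G) = 2 + 4*√G/3 (P(G) = 2 + (4*√G)/3 = 2 + 4*√G/3)
(w(2, -5) + P(13))² = ((⅓ - ⅓*(-5)*2) + (2 + 4*√13/3))² = ((⅓ + 10/3) + (2 + 4*√13/3))² = (11/3 + (2 + 4*√13/3))² = (17/3 + 4*√13/3)²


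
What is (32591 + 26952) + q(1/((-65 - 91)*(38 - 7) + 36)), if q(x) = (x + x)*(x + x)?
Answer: 342967680001/5760000 ≈ 59543.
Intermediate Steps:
q(x) = 4*x**2 (q(x) = (2*x)*(2*x) = 4*x**2)
(32591 + 26952) + q(1/((-65 - 91)*(38 - 7) + 36)) = (32591 + 26952) + 4*(1/((-65 - 91)*(38 - 7) + 36))**2 = 59543 + 4*(1/(-156*31 + 36))**2 = 59543 + 4*(1/(-4836 + 36))**2 = 59543 + 4*(1/(-4800))**2 = 59543 + 4*(-1/4800)**2 = 59543 + 4*(1/23040000) = 59543 + 1/5760000 = 342967680001/5760000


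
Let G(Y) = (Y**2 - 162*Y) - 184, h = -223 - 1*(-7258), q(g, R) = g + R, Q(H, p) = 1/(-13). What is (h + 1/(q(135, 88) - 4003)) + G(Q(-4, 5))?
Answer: 4384520111/638820 ≈ 6863.5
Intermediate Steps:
Q(H, p) = -1/13
q(g, R) = R + g
h = 7035 (h = -223 + 7258 = 7035)
G(Y) = -184 + Y**2 - 162*Y
(h + 1/(q(135, 88) - 4003)) + G(Q(-4, 5)) = (7035 + 1/((88 + 135) - 4003)) + (-184 + (-1/13)**2 - 162*(-1/13)) = (7035 + 1/(223 - 4003)) + (-184 + 1/169 + 162/13) = (7035 + 1/(-3780)) - 28989/169 = (7035 - 1/3780) - 28989/169 = 26592299/3780 - 28989/169 = 4384520111/638820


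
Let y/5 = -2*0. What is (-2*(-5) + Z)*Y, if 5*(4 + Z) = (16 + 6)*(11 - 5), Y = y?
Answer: 0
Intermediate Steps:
y = 0 (y = 5*(-2*0) = 5*0 = 0)
Y = 0
Z = 112/5 (Z = -4 + ((16 + 6)*(11 - 5))/5 = -4 + (22*6)/5 = -4 + (⅕)*132 = -4 + 132/5 = 112/5 ≈ 22.400)
(-2*(-5) + Z)*Y = (-2*(-5) + 112/5)*0 = (10 + 112/5)*0 = (162/5)*0 = 0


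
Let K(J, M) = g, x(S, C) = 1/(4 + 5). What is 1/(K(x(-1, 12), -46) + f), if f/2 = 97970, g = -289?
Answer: 1/195651 ≈ 5.1111e-6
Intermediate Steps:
x(S, C) = 1/9
K(J, M) = -289
f = 195940 (f = 2*97970 = 195940)
1/(K(x(-1, 12), -46) + f) = 1/(-289 + 195940) = 1/195651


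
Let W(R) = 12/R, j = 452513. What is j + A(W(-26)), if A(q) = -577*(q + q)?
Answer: 5889593/13 ≈ 4.5305e+5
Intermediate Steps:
A(q) = -1154*q
j + A(W(-26)) = 452513 - 13848/(-26) = 452513 - 13848*(-1)/26 = 452513 - 1154*(-6/13) = 452513 + 6924/13 = 5889593/13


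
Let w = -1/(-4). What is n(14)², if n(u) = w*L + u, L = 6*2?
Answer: 289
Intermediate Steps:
L = 12
w = ¼ (w = -1*(-¼) = ¼ ≈ 0.25000)
n(u) = 3 + u (n(u) = (¼)*12 + u = 3 + u)
n(14)² = (3 + 14)² = 17² = 289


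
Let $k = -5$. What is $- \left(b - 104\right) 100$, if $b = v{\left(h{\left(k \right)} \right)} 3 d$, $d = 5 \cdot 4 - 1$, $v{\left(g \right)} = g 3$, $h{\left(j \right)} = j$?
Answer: $95900$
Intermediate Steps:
$v{\left(g \right)} = 3 g$
$d = 19$ ($d = 20 - 1 = 19$)
$b = -855$ ($b = 3 \left(-5\right) 3 \cdot 19 = \left(-15\right) 3 \cdot 19 = \left(-45\right) 19 = -855$)
$- \left(b - 104\right) 100 = - \left(-855 - 104\right) 100 = - \left(-959\right) 100 = \left(-1\right) \left(-95900\right) = 95900$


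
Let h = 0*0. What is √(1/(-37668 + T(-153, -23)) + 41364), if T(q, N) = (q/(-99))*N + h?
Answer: √7114957029874915/414739 ≈ 203.38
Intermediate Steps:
h = 0
T(q, N) = -N*q/99 (T(q, N) = (q/(-99))*N + 0 = (-q/99)*N + 0 = -N*q/99 + 0 = -N*q/99)
√(1/(-37668 + T(-153, -23)) + 41364) = √(1/(-37668 - 1/99*(-23)*(-153)) + 41364) = √(1/(-37668 - 391/11) + 41364) = √(1/(-414739/11) + 41364) = √(-11/414739 + 41364) = √(17155263985/414739) = √7114957029874915/414739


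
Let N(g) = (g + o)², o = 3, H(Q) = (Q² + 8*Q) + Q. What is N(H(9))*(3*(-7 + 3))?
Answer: -326700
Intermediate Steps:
H(Q) = Q² + 9*Q
N(g) = (3 + g)² (N(g) = (g + 3)² = (3 + g)²)
N(H(9))*(3*(-7 + 3)) = (3 + 9*(9 + 9))²*(3*(-7 + 3)) = (3 + 9*18)²*(3*(-4)) = (3 + 162)²*(-12) = 165²*(-12) = 27225*(-12) = -326700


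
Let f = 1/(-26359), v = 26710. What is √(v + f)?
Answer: √18558024665151/26359 ≈ 163.43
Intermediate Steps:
f = -1/26359 ≈ -3.7938e-5
√(v + f) = √(26710 - 1/26359) = √(704048889/26359) = √18558024665151/26359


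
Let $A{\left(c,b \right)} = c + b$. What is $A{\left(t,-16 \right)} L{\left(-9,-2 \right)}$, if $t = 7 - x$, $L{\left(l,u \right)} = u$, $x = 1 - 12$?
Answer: $-4$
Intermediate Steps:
$x = -11$ ($x = 1 - 12 = -11$)
$t = 18$ ($t = 7 - -11 = 7 + 11 = 18$)
$A{\left(c,b \right)} = b + c$
$A{\left(t,-16 \right)} L{\left(-9,-2 \right)} = \left(-16 + 18\right) \left(-2\right) = 2 \left(-2\right) = -4$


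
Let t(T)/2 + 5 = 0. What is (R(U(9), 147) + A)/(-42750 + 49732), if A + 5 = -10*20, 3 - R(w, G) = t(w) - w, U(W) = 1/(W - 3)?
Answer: -1151/41892 ≈ -0.027475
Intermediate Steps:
U(W) = 1/(-3 + W)
t(T) = -10 (t(T) = -10 + 2*0 = -10 + 0 = -10)
R(w, G) = 13 + w (R(w, G) = 3 - (-10 - w) = 3 + (10 + w) = 13 + w)
A = -205 (A = -5 - 10*20 = -5 - 200 = -205)
(R(U(9), 147) + A)/(-42750 + 49732) = ((13 + 1/(-3 + 9)) - 205)/(-42750 + 49732) = ((13 + 1/6) - 205)/6982 = ((13 + ⅙) - 205)*(1/6982) = (79/6 - 205)*(1/6982) = -1151/6*1/6982 = -1151/41892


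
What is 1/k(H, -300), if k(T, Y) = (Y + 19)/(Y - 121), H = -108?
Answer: 421/281 ≈ 1.4982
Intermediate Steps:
k(T, Y) = (19 + Y)/(-121 + Y)
1/k(H, -300) = 1/((19 - 300)/(-121 - 300)) = 1/(-281/(-421)) = 1/(-1/421*(-281)) = 1/(281/421) = 421/281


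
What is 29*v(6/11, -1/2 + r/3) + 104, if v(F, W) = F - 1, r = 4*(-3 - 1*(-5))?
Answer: 999/11 ≈ 90.818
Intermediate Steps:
r = 8 (r = 4*(-3 + 5) = 4*2 = 8)
v(F, W) = -1 + F
29*v(6/11, -1/2 + r/3) + 104 = 29*(-1 + 6/11) + 104 = 29*(-5/11) + 104 = -145/11 + 104 = 999/11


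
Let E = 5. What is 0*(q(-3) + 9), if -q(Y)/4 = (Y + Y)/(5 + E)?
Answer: 0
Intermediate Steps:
q(Y) = -4*Y/5 (q(Y) = -4*(Y + Y)/(5 + 5) = -4*2*Y/10 = -4*Y/5)
0*(q(-3) + 9) = 0*(-⅘*(-3) + 9) = 0*(12/5 + 9) = 0*(57/5) = 0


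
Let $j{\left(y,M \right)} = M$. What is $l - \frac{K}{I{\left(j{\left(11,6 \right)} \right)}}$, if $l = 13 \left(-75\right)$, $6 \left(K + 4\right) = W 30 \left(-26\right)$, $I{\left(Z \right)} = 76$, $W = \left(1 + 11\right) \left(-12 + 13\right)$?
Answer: $- \frac{18134}{19} \approx -954.42$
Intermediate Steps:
$W = 12$ ($W = 12 \cdot 1 = 12$)
$K = -1564$ ($K = -4 + \frac{12 \cdot 30 \left(-26\right)}{6} = -4 + \frac{360 \left(-26\right)}{6} = -4 + \frac{1}{6} \left(-9360\right) = -4 - 1560 = -1564$)
$l = -975$
$l - \frac{K}{I{\left(j{\left(11,6 \right)} \right)}} = -975 - - \frac{1564}{76} = -975 - \left(-1564\right) \frac{1}{76} = -975 - - \frac{391}{19} = -975 + \frac{391}{19} = - \frac{18134}{19}$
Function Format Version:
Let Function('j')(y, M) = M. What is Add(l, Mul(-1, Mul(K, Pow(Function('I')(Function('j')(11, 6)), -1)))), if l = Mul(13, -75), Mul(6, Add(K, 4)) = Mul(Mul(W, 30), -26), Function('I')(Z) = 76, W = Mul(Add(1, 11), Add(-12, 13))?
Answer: Rational(-18134, 19) ≈ -954.42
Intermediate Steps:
W = 12 (W = Mul(12, 1) = 12)
K = -1564 (K = Add(-4, Mul(Rational(1, 6), Mul(Mul(12, 30), -26))) = Add(-4, Mul(Rational(1, 6), Mul(360, -26))) = Add(-4, Mul(Rational(1, 6), -9360)) = Add(-4, -1560) = -1564)
l = -975
Add(l, Mul(-1, Mul(K, Pow(Function('I')(Function('j')(11, 6)), -1)))) = Add(-975, Mul(-1, Mul(-1564, Pow(76, -1)))) = Add(-975, Mul(-1, Mul(-1564, Rational(1, 76)))) = Add(-975, Mul(-1, Rational(-391, 19))) = Add(-975, Rational(391, 19)) = Rational(-18134, 19)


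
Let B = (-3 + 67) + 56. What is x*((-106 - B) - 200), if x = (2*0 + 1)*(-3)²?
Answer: -3834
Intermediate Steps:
B = 120 (B = 64 + 56 = 120)
x = 9 (x = (0 + 1)*9 = 1*9 = 9)
x*((-106 - B) - 200) = 9*((-106 - 1*120) - 200) = 9*((-106 - 120) - 200) = 9*(-226 - 200) = 9*(-426) = -3834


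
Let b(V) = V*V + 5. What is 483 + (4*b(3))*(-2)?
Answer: 371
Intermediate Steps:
b(V) = 5 + V**2 (b(V) = V**2 + 5 = 5 + V**2)
483 + (4*b(3))*(-2) = 483 + (4*(5 + 3**2))*(-2) = 483 + (4*(5 + 9))*(-2) = 483 + (4*14)*(-2) = 483 + 56*(-2) = 483 - 112 = 371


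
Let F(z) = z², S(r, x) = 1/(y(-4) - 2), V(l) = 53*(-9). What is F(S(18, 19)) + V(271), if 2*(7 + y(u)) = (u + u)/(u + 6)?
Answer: -57716/121 ≈ -476.99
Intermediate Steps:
y(u) = -7 + u/(6 + u) (y(u) = -7 + ((u + u)/(u + 6))/2 = -7 + ((2*u)/(6 + u))/2 = -7 + (2*u/(6 + u))/2 = -7 + u/(6 + u))
V(l) = -477
S(r, x) = -1/11 (S(r, x) = 1/(6*(-7 - 1*(-4))/(6 - 4) - 2) = 1/(6*(-7 + 4)/2 - 2) = 1/(6*(½)*(-3) - 2) = 1/(-9 - 2) = 1/(-11) = -1/11)
F(S(18, 19)) + V(271) = (-1/11)² - 477 = 1/121 - 477 = -57716/121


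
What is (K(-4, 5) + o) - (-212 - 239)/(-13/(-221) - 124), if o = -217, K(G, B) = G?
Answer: -473314/2107 ≈ -224.64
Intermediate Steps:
(K(-4, 5) + o) - (-212 - 239)/(-13/(-221) - 124) = (-4 - 217) - (-212 - 239)/(-13/(-221) - 124) = -221 - (-451)/(-13*(-1/221) - 124) = -221 - (-451)/(1/17 - 124) = -221 - (-451)/(-2107/17) = -221 - (-451)*(-17)/2107 = -221 - 1*7667/2107 = -221 - 7667/2107 = -473314/2107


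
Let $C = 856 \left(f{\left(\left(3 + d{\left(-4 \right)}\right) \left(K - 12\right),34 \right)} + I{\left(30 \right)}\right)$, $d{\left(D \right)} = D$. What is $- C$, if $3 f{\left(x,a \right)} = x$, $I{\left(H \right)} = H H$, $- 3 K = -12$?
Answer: $- \frac{2318048}{3} \approx -7.7268 \cdot 10^{5}$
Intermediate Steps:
$K = 4$ ($K = \left(- \frac{1}{3}\right) \left(-12\right) = 4$)
$I{\left(H \right)} = H^{2}$
$f{\left(x,a \right)} = \frac{x}{3}$
$C = \frac{2318048}{3}$ ($C = 856 \left(\frac{\left(3 - 4\right) \left(4 - 12\right)}{3} + 30^{2}\right) = 856 \left(\frac{\left(-1\right) \left(-8\right)}{3} + 900\right) = 856 \left(\frac{1}{3} \cdot 8 + 900\right) = 856 \left(\frac{8}{3} + 900\right) = 856 \cdot \frac{2708}{3} = \frac{2318048}{3} \approx 7.7268 \cdot 10^{5}$)
$- C = \left(-1\right) \frac{2318048}{3} = - \frac{2318048}{3}$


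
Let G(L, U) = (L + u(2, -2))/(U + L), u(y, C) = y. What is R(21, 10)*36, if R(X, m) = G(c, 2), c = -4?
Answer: 36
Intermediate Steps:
G(L, U) = (2 + L)/(L + U) (G(L, U) = (L + 2)/(U + L) = (2 + L)/(L + U))
R(X, m) = 1 (R(X, m) = (2 - 4)/(-4 + 2) = -2/(-2) = -½*(-2) = 1)
R(21, 10)*36 = 1*36 = 36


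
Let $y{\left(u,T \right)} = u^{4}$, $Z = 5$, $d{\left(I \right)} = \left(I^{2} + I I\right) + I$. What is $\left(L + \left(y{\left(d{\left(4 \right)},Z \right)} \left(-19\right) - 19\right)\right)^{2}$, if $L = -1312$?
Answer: $1018505629981225$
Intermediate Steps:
$d{\left(I \right)} = I + 2 I^{2}$ ($d{\left(I \right)} = \left(I^{2} + I^{2}\right) + I = 2 I^{2} + I = I + 2 I^{2}$)
$\left(L + \left(y{\left(d{\left(4 \right)},Z \right)} \left(-19\right) - 19\right)\right)^{2} = \left(-1312 + \left(\left(4 \left(1 + 2 \cdot 4\right)\right)^{4} \left(-19\right) - 19\right)\right)^{2} = \left(-1312 + \left(\left(4 \left(1 + 8\right)\right)^{4} \left(-19\right) - 19\right)\right)^{2} = \left(-1312 + \left(\left(4 \cdot 9\right)^{4} \left(-19\right) - 19\right)\right)^{2} = \left(-1312 + \left(36^{4} \left(-19\right) - 19\right)\right)^{2} = \left(-1312 + \left(1679616 \left(-19\right) - 19\right)\right)^{2} = \left(-1312 - 31912723\right)^{2} = \left(-31914035\right)^{2} = 1018505629981225$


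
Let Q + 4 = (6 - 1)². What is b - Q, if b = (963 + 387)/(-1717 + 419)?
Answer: -14304/649 ≈ -22.040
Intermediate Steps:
Q = 21 (Q = -4 + (6 - 1)² = -4 + 5² = -4 + 25 = 21)
b = -675/649 (b = 1350/(-1298) = 1350*(-1/1298) = -675/649 ≈ -1.0401)
b - Q = -675/649 - 1*21 = -675/649 - 21 = -14304/649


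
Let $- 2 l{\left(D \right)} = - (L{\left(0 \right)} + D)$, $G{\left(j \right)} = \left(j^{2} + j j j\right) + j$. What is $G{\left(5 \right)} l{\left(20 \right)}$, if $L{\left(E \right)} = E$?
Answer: $1550$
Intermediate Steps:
$G{\left(j \right)} = j + j^{2} + j^{3}$ ($G{\left(j \right)} = \left(j^{2} + j^{2} j\right) + j = \left(j^{2} + j^{3}\right) + j = j + j^{2} + j^{3}$)
$l{\left(D \right)} = \frac{D}{2}$ ($l{\left(D \right)} = - \frac{\left(-1\right) \left(0 + D\right)}{2} = - \frac{\left(-1\right) D}{2} = \frac{D}{2}$)
$G{\left(5 \right)} l{\left(20 \right)} = 5 \left(1 + 5 + 5^{2}\right) \frac{1}{2} \cdot 20 = 5 \left(1 + 5 + 25\right) 10 = 5 \cdot 31 \cdot 10 = 155 \cdot 10 = 1550$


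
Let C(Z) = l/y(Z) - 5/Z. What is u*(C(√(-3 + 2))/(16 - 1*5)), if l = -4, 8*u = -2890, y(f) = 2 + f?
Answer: 578/11 - 8381*I/44 ≈ 52.545 - 190.48*I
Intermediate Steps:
u = -1445/4 (u = (⅛)*(-2890) = -1445/4 ≈ -361.25)
C(Z) = -5/Z - 4/(2 + Z) (C(Z) = -4/(2 + Z) - 5/Z = -5/Z - 4/(2 + Z))
u*(C(√(-3 + 2))/(16 - 1*5)) = -1445*(-10 - 9*√(-3 + 2))/((√(-3 + 2))*(2 + √(-3 + 2)))/(4*(16 - 1*5)) = -1445*(-10 - 9*I)/((√(-1))*(2 + √(-1)))/(4*(16 - 5)) = -1445*(-10 - 9*I)/(I*(2 + I))/(4*11) = -1445*(-I)*((2 - I)/5)*(-10 - 9*I)/(4*11) = -1445*(-I*(-10 - 9*I)*(2 - I)/5)/(4*11) = -(-289)*I*(-10 - 9*I)*(2 - I)/44 = 289*I*(-10 - 9*I)*(2 - I)/44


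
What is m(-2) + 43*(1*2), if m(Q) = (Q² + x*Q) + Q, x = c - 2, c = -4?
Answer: 100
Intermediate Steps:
x = -6 (x = -4 - 2 = -6)
m(Q) = Q² - 5*Q (m(Q) = (Q² - 6*Q) + Q = Q² - 5*Q)
m(-2) + 43*(1*2) = -2*(-5 - 2) + 43*(1*2) = -2*(-7) + 43*2 = 14 + 86 = 100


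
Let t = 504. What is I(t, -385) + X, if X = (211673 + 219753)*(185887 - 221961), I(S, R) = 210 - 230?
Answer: -15563261544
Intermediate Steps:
I(S, R) = -20
X = -15563261524 (X = 431426*(-36074) = -15563261524)
I(t, -385) + X = -20 - 15563261524 = -15563261544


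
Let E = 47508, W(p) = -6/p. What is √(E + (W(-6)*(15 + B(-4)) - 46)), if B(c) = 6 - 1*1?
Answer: √47482 ≈ 217.90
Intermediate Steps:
B(c) = 5 (B(c) = 6 - 1 = 5)
√(E + (W(-6)*(15 + B(-4)) - 46)) = √(47508 + ((-6/(-6))*(15 + 5) - 46)) = √(47508 + (-6*(-⅙)*20 - 46)) = √(47508 + (1*20 - 46)) = √(47508 + (20 - 46)) = √(47508 - 26) = √47482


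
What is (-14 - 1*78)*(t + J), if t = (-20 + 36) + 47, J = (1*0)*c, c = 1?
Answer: -5796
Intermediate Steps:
J = 0 (J = (1*0)*1 = 0*1 = 0)
t = 63 (t = 16 + 47 = 63)
(-14 - 1*78)*(t + J) = (-14 - 1*78)*(63 + 0) = (-14 - 78)*63 = -92*63 = -5796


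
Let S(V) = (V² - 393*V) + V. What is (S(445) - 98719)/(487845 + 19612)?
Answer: -75134/507457 ≈ -0.14806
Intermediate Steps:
S(V) = V² - 392*V
(S(445) - 98719)/(487845 + 19612) = (445*(-392 + 445) - 98719)/(487845 + 19612) = (445*53 - 98719)/507457 = (23585 - 98719)*(1/507457) = -75134*1/507457 = -75134/507457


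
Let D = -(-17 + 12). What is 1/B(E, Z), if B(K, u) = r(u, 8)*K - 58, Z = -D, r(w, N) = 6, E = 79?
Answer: 1/416 ≈ 0.0024038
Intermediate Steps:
D = 5 (D = -1*(-5) = 5)
Z = -5 (Z = -1*5 = -5)
B(K, u) = -58 + 6*K (B(K, u) = 6*K - 58 = -58 + 6*K)
1/B(E, Z) = 1/(-58 + 6*79) = 1/(-58 + 474) = 1/416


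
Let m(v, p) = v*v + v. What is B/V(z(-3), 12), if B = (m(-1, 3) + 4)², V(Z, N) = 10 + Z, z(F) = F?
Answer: 16/7 ≈ 2.2857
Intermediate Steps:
m(v, p) = v + v² (m(v, p) = v² + v = v + v²)
B = 16 (B = (-(1 - 1) + 4)² = (-1*0 + 4)² = (0 + 4)² = 4² = 16)
B/V(z(-3), 12) = 16/(10 - 3) = 16/7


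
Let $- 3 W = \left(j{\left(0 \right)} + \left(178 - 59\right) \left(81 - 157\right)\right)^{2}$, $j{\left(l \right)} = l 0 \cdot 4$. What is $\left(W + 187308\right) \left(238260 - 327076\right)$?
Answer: $\frac{7214702377792}{3} \approx 2.4049 \cdot 10^{12}$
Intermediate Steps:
$j{\left(l \right)} = 0$ ($j{\left(l \right)} = 0 \cdot 4 = 0$)
$W = - \frac{81793936}{3}$ ($W = - \frac{\left(0 + \left(178 - 59\right) \left(81 - 157\right)\right)^{2}}{3} = - \frac{\left(0 + 119 \left(-76\right)\right)^{2}}{3} = - \frac{\left(0 - 9044\right)^{2}}{3} = - \frac{\left(-9044\right)^{2}}{3} = \left(- \frac{1}{3}\right) 81793936 = - \frac{81793936}{3} \approx -2.7265 \cdot 10^{7}$)
$\left(W + 187308\right) \left(238260 - 327076\right) = \left(- \frac{81793936}{3} + 187308\right) \left(238260 - 327076\right) = \left(- \frac{81232012}{3}\right) \left(-88816\right) = \frac{7214702377792}{3}$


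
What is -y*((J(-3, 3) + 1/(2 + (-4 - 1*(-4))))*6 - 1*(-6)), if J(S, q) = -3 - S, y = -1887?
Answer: 16983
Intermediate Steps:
-y*((J(-3, 3) + 1/(2 + (-4 - 1*(-4))))*6 - 1*(-6)) = -(-1887)*(((-3 - 1*(-3)) + 1/(2 + (-4 - 1*(-4))))*6 - 1*(-6)) = -(-1887)*(((-3 + 3) + 1/(2 + (-4 + 4)))*6 + 6) = -(-1887)*((0 + 1/(2 + 0))*6 + 6) = -(-1887)*((0 + 1/2)*6 + 6) = -(-1887)*((1/2)*6 + 6) = -(-1887)*(3 + 6) = -(-1887)*9 = -1*(-16983) = 16983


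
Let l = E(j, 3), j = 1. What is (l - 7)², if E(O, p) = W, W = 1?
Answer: 36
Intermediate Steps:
E(O, p) = 1
l = 1
(l - 7)² = (1 - 7)² = (-6)² = 36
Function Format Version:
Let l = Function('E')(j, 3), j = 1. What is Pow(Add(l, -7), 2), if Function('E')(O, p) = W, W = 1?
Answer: 36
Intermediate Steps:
Function('E')(O, p) = 1
l = 1
Pow(Add(l, -7), 2) = Pow(Add(1, -7), 2) = Pow(-6, 2) = 36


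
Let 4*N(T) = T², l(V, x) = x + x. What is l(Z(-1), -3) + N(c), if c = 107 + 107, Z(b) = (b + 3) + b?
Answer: 11443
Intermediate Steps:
Z(b) = 3 + 2*b (Z(b) = (3 + b) + b = 3 + 2*b)
c = 214
l(V, x) = 2*x
N(T) = T²/4
l(Z(-1), -3) + N(c) = 2*(-3) + (¼)*214² = -6 + (¼)*45796 = -6 + 11449 = 11443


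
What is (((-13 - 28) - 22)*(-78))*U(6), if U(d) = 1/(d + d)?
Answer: 819/2 ≈ 409.50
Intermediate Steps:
U(d) = 1/(2*d)
(((-13 - 28) - 22)*(-78))*U(6) = (((-13 - 28) - 22)*(-78))*((½)/6) = ((-41 - 22)*(-78))*((½)*(⅙)) = -63*(-78)*(1/12) = 4914*(1/12) = 819/2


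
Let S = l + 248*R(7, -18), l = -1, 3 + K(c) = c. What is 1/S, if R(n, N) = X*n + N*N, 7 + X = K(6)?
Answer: 1/73407 ≈ 1.3623e-5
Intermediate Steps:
K(c) = -3 + c
X = -4 (X = -7 + (-3 + 6) = -7 + 3 = -4)
R(n, N) = N**2 - 4*n (R(n, N) = -4*n + N*N = -4*n + N**2 = N**2 - 4*n)
S = 73407 (S = -1 + 248*((-18)**2 - 4*7) = -1 + 248*(324 - 28) = -1 + 248*296 = -1 + 73408 = 73407)
1/S = 1/73407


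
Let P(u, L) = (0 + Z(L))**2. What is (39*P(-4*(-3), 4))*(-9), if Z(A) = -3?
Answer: -3159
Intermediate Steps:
P(u, L) = 9 (P(u, L) = (0 - 3)**2 = (-3)**2 = 9)
(39*P(-4*(-3), 4))*(-9) = (39*9)*(-9) = 351*(-9) = -3159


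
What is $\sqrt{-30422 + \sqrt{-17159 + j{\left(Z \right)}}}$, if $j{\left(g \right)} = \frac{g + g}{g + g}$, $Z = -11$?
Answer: $\sqrt{-30422 + i \sqrt{17158}} \approx 0.3755 + 174.42 i$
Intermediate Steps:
$j{\left(g \right)} = 1$ ($j{\left(g \right)} = \frac{2 g}{2 g} = 2 g \frac{1}{2 g} = 1$)
$\sqrt{-30422 + \sqrt{-17159 + j{\left(Z \right)}}} = \sqrt{-30422 + \sqrt{-17159 + 1}} = \sqrt{-30422 + \sqrt{-17158}} = \sqrt{-30422 + i \sqrt{17158}}$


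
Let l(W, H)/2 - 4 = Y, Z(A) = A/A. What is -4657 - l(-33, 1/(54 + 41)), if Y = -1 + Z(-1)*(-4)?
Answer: -4655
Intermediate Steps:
Z(A) = 1
Y = -5 (Y = -1 + 1*(-4) = -1 - 4 = -5)
l(W, H) = -2 (l(W, H) = 8 + 2*(-5) = 8 - 10 = -2)
-4657 - l(-33, 1/(54 + 41)) = -4657 - 1*(-2) = -4657 + 2 = -4655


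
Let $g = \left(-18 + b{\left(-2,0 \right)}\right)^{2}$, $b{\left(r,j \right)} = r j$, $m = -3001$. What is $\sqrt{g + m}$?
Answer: $i \sqrt{2677} \approx 51.74 i$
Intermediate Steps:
$b{\left(r,j \right)} = j r$
$g = 324$ ($g = \left(-18 + 0 \left(-2\right)\right)^{2} = \left(-18 + 0\right)^{2} = \left(-18\right)^{2} = 324$)
$\sqrt{g + m} = \sqrt{324 - 3001} = \sqrt{-2677} = i \sqrt{2677}$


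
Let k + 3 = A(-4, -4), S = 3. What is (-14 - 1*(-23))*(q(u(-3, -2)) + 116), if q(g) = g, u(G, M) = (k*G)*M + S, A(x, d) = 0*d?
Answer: 909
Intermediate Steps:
A(x, d) = 0
k = -3 (k = -3 + 0 = -3)
u(G, M) = 3 - 3*G*M (u(G, M) = (-3*G)*M + 3 = -3*G*M + 3 = 3 - 3*G*M)
(-14 - 1*(-23))*(q(u(-3, -2)) + 116) = (-14 - 1*(-23))*((3 - 3*(-3)*(-2)) + 116) = (-14 + 23)*((3 - 18) + 116) = 9*(-15 + 116) = 9*101 = 909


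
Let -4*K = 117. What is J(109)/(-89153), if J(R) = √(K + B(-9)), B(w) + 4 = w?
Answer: -13*I/178306 ≈ -7.2908e-5*I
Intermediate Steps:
K = -117/4 (K = -¼*117 = -117/4 ≈ -29.250)
B(w) = -4 + w
J(R) = 13*I/2 (J(R) = √(-117/4 + (-4 - 9)) = √(-117/4 - 13) = √(-169/4) = 13*I/2)
J(109)/(-89153) = (13*I/2)/(-89153) = (13*I/2)*(-1/89153) = -13*I/178306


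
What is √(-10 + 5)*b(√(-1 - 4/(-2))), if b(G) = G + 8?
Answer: 9*I*√5 ≈ 20.125*I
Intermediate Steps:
b(G) = 8 + G
√(-10 + 5)*b(√(-1 - 4/(-2))) = √(-10 + 5)*(8 + √(-1 - 4/(-2))) = √(-5)*(8 + √(-1 - 4*(-½))) = (I*√5)*(8 + √(-1 + 2)) = (I*√5)*(8 + √1) = (I*√5)*(8 + 1) = (I*√5)*9 = 9*I*√5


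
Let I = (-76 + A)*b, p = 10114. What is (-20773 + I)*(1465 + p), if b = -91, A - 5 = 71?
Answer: -240530567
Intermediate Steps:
A = 76 (A = 5 + 71 = 76)
I = 0 (I = (-76 + 76)*(-91) = 0*(-91) = 0)
(-20773 + I)*(1465 + p) = (-20773 + 0)*(1465 + 10114) = -20773*11579 = -240530567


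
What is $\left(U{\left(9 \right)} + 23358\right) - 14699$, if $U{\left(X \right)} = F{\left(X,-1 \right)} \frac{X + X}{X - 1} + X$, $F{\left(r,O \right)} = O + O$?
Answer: $\frac{17327}{2} \approx 8663.5$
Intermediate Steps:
$F{\left(r,O \right)} = 2 O$
$U{\left(X \right)} = X - \frac{4 X}{-1 + X}$ ($U{\left(X \right)} = 2 \left(-1\right) \frac{X + X}{X - 1} + X = - 2 \frac{2 X}{-1 + X} + X = - \frac{4 X}{-1 + X} + X = X - \frac{4 X}{-1 + X}$)
$\left(U{\left(9 \right)} + 23358\right) - 14699 = \left(\frac{9 \left(-5 + 9\right)}{-1 + 9} + 23358\right) - 14699 = \left(9 \cdot \frac{1}{8} \cdot 4 + 23358\right) - 14699 = \left(\frac{9}{2} + 23358\right) - 14699 = \frac{46725}{2} - 14699 = \frac{17327}{2}$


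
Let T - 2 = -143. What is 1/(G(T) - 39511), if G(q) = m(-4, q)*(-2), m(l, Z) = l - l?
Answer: -1/39511 ≈ -2.5309e-5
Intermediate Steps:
T = -141 (T = 2 - 143 = -141)
m(l, Z) = 0
G(q) = 0 (G(q) = 0*(-2) = 0)
1/(G(T) - 39511) = 1/(0 - 39511) = 1/(-39511) = -1/39511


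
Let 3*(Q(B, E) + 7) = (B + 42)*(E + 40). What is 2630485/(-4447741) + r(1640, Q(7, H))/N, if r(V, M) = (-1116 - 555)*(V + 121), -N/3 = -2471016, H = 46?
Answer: -3620885790539/3663479724952 ≈ -0.98837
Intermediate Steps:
N = 7413048 (N = -3*(-2471016) = 7413048)
Q(B, E) = -7 + (40 + E)*(42 + B)/3 (Q(B, E) = -7 + ((B + 42)*(E + 40))/3 = -7 + ((42 + B)*(40 + E))/3 = -7 + ((40 + E)*(42 + B))/3 = -7 + (40 + E)*(42 + B)/3)
r(V, M) = -202191 - 1671*V (r(V, M) = -1671*(121 + V) = -202191 - 1671*V)
2630485/(-4447741) + r(1640, Q(7, H))/N = 2630485/(-4447741) + (-202191 - 1671*1640)/7413048 = 2630485*(-1/4447741) + (-202191 - 2740440)*(1/7413048) = -2630485/4447741 - 2942631*1/7413048 = -2630485/4447741 - 326959/823672 = -3620885790539/3663479724952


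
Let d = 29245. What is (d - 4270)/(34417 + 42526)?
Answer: 24975/76943 ≈ 0.32459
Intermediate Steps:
(d - 4270)/(34417 + 42526) = (29245 - 4270)/(34417 + 42526) = 24975/76943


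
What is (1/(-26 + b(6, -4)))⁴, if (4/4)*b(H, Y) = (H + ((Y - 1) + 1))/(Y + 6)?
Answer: 1/390625 ≈ 2.5600e-6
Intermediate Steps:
b(H, Y) = (H + Y)/(6 + Y) (b(H, Y) = (H + ((Y - 1) + 1))/(Y + 6) = (H + ((-1 + Y) + 1))/(6 + Y) = (H + Y)/(6 + Y))
(1/(-26 + b(6, -4)))⁴ = (1/(-26 + (6 - 4)/(6 - 4)))⁴ = (1/(-26 + 2/2))⁴ = (1/(-26 + (½)*2))⁴ = (1/(-26 + 1))⁴ = (1/(-25))⁴ = (-1/25)⁴ = 1/390625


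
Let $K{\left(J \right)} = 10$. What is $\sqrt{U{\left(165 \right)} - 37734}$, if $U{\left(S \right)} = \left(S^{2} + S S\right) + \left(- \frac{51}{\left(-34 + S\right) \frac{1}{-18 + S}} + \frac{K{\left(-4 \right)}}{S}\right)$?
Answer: $\frac{\sqrt{311325725667}}{4323} \approx 129.07$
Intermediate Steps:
$U{\left(S \right)} = 2 S^{2} + \frac{10}{S} - \frac{51 \left(-18 + S\right)}{-34 + S}$ ($U{\left(S \right)} = \left(S^{2} + S S\right) + \left(- \frac{51}{\left(-34 + S\right) \frac{1}{-18 + S}} + \frac{10}{S}\right) = \left(S^{2} + S^{2}\right) + \left(- \frac{51}{\frac{1}{-18 + S} \left(-34 + S\right)} + \frac{10}{S}\right) = 2 S^{2} - \left(- \frac{10}{S} + \frac{51 \left(-18 + S\right)}{-34 + S}\right) = 2 S^{2} + \frac{10}{S} - \frac{51 \left(-18 + S\right)}{-34 + S}$)
$\sqrt{U{\left(165 \right)} - 37734} = \sqrt{\frac{-340 - 68 \cdot 165^{3} - 51 \cdot 165^{2} + 2 \cdot 165^{4} + 928 \cdot 165}{165 \left(-34 + 165\right)} - 37734} = \sqrt{\frac{-340 - 305464500 - 1388475 + 2 \cdot 741200625 + 153120}{165 \cdot 131} - 37734} = \sqrt{\frac{1}{165} \cdot \frac{1}{131} \left(-340 - 305464500 - 1388475 + 1482401250 + 153120\right) - 37734} = \sqrt{\frac{1}{165} \cdot \frac{1}{131} \cdot 1175701055 - 37734} = \sqrt{\frac{235140211}{4323} - 37734} = \sqrt{\frac{72016129}{4323}} = \frac{\sqrt{311325725667}}{4323}$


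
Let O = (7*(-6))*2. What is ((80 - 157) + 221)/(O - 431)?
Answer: -144/515 ≈ -0.27961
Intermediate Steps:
O = -84 (O = -42*2 = -84)
((80 - 157) + 221)/(O - 431) = ((80 - 157) + 221)/(-84 - 431) = (-77 + 221)/(-515) = -1/515*144 = -144/515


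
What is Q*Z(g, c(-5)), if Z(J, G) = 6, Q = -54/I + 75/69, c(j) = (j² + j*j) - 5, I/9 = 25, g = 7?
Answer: 2922/575 ≈ 5.0817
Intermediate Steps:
I = 225 (I = 9*25 = 225)
c(j) = -5 + 2*j² (c(j) = (j² + j²) - 5 = 2*j² - 5 = -5 + 2*j²)
Q = 487/575 (Q = -54/225 + 75/69 = -54*1/225 + 75*(1/69) = -6/25 + 25/23 = 487/575 ≈ 0.84696)
Q*Z(g, c(-5)) = (487/575)*6 = 2922/575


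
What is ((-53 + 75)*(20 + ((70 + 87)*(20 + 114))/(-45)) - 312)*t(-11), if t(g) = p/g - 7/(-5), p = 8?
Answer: -16911812/2475 ≈ -6833.1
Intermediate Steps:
t(g) = 7/5 + 8/g (t(g) = 8/g - 7/(-5) = 8/g - 7*(-⅕) = 8/g + 7/5 = 7/5 + 8/g)
((-53 + 75)*(20 + ((70 + 87)*(20 + 114))/(-45)) - 312)*t(-11) = ((-53 + 75)*(20 + ((70 + 87)*(20 + 114))/(-45)) - 312)*(7/5 + 8/(-11)) = (22*(20 + (157*134)*(-1/45)) - 312)*(7/5 + 8*(-1/11)) = (22*(20 + 21038*(-1/45)) - 312)*(7/5 - 8/11) = (22*(20 - 21038/45) - 312)*(37/55) = (22*(-20138/45) - 312)*(37/55) = (-443036/45 - 312)*(37/55) = -457076/45*37/55 = -16911812/2475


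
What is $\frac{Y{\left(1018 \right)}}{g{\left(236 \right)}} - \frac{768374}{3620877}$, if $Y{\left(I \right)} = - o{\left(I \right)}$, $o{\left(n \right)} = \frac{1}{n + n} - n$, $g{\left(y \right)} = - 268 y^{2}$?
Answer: $- \frac{23358706467712411}{110039940239414016} \approx -0.21227$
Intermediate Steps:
$o{\left(n \right)} = \frac{1}{2 n} - n$
$Y{\left(I \right)} = I - \frac{1}{2 I}$ ($Y{\left(I \right)} = - (\frac{1}{2 I} - I) = I - \frac{1}{2 I}$)
$\frac{Y{\left(1018 \right)}}{g{\left(236 \right)}} - \frac{768374}{3620877} = \frac{1018 - \frac{1}{2 \cdot 1018}}{\left(-268\right) 236^{2}} - \frac{768374}{3620877} = \frac{1018 - \frac{1}{2036}}{\left(-268\right) 55696} - \frac{768374}{3620877} = \frac{1018 - \frac{1}{2036}}{-14926528} - \frac{768374}{3620877} = \frac{2072647}{2036} \left(- \frac{1}{14926528}\right) - \frac{768374}{3620877} = - \frac{2072647}{30390411008} - \frac{768374}{3620877} = - \frac{23358706467712411}{110039940239414016}$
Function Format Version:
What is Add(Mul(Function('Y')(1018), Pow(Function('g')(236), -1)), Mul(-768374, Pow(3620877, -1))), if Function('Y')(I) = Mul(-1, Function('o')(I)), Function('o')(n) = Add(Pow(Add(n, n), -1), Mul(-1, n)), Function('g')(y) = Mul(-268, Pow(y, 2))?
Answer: Rational(-23358706467712411, 110039940239414016) ≈ -0.21227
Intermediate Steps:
Function('o')(n) = Add(Mul(Rational(1, 2), Pow(n, -1)), Mul(-1, n)) (Function('o')(n) = Add(Pow(Mul(2, n), -1), Mul(-1, n)) = Add(Mul(Rational(1, 2), Pow(n, -1)), Mul(-1, n)))
Function('Y')(I) = Add(I, Mul(Rational(-1, 2), Pow(I, -1))) (Function('Y')(I) = Mul(-1, Add(Mul(Rational(1, 2), Pow(I, -1)), Mul(-1, I))) = Add(I, Mul(Rational(-1, 2), Pow(I, -1))))
Add(Mul(Function('Y')(1018), Pow(Function('g')(236), -1)), Mul(-768374, Pow(3620877, -1))) = Add(Mul(Add(1018, Mul(Rational(-1, 2), Pow(1018, -1))), Pow(Mul(-268, Pow(236, 2)), -1)), Mul(-768374, Pow(3620877, -1))) = Add(Mul(Add(1018, Mul(Rational(-1, 2), Rational(1, 1018))), Pow(Mul(-268, 55696), -1)), Mul(-768374, Rational(1, 3620877))) = Add(Mul(Add(1018, Rational(-1, 2036)), Pow(-14926528, -1)), Rational(-768374, 3620877)) = Add(Mul(Rational(2072647, 2036), Rational(-1, 14926528)), Rational(-768374, 3620877)) = Add(Rational(-2072647, 30390411008), Rational(-768374, 3620877)) = Rational(-23358706467712411, 110039940239414016)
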